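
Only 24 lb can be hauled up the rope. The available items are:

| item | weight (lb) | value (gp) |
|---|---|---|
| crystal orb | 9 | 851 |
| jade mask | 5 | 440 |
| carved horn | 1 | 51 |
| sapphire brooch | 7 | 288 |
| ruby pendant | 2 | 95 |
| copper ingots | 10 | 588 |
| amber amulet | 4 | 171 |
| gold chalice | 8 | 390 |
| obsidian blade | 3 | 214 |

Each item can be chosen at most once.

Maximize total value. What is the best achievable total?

Taking the top-ratio items first gives crystal orb + jade mask + carved horn + ruby pendant + amber amulet + obsidian blade for 1822 (24 lb).
A better packing is crystal orb + jade mask + copper ingots: 24 lb, total 1879.
Runner-up crystal orb + jade mask + carved horn + ruby pendant + amber amulet + obsidian blade tops out at 1822.

1879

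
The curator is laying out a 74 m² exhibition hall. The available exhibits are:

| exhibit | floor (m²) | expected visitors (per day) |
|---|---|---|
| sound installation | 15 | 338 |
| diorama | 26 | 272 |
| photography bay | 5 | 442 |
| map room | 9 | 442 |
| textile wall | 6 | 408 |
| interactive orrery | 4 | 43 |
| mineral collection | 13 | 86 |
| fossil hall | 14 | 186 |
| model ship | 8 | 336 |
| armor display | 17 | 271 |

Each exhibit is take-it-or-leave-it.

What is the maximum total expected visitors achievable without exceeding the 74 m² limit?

2423

Best packing: sound installation + photography bay + map room + textile wall + fossil hall + model ship + armor display — 74 m², 2423 total.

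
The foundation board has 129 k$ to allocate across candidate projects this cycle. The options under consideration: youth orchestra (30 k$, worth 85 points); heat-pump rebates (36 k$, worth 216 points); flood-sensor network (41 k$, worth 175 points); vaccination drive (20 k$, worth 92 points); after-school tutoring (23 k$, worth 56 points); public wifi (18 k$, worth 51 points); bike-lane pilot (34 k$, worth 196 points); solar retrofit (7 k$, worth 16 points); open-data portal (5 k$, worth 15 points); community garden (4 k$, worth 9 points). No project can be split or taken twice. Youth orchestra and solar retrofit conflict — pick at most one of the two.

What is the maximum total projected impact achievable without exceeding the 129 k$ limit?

638

Greedy by ratio would take youth orchestra + heat-pump rebates + vaccination drive + bike-lane pilot + open-data portal + community garden: 129 k$ used, total 613.
But heat-pump rebates + flood-sensor network + public wifi + bike-lane pilot fits in 129 k$ and reaches 638.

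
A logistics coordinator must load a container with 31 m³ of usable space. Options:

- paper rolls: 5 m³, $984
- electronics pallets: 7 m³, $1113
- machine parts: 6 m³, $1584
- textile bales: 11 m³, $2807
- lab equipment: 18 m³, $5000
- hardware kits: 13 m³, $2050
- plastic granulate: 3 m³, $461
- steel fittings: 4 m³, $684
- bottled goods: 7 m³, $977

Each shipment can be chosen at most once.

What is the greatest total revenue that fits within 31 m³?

7807

By revenue per m³: lab equipment 277.78, machine parts 264.00, textile bales 255.18 lead.
Filling by ratio: paper rolls + machine parts + lab equipment for 7568, with 2 m³ left unused.
Replace paper rolls and machine parts with textile bales: the trade gains 239 net, giving 7807 at 29 m³.
No other feasible combination exceeds 7807.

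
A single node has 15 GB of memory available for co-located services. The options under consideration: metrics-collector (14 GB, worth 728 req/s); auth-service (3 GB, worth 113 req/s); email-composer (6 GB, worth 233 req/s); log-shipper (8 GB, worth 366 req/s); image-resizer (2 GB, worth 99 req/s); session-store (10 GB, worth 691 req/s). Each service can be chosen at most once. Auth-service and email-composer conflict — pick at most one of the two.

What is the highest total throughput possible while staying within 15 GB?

903

Auth-service + image-resizer + session-store uses 15 of the 15 GB and totals 903.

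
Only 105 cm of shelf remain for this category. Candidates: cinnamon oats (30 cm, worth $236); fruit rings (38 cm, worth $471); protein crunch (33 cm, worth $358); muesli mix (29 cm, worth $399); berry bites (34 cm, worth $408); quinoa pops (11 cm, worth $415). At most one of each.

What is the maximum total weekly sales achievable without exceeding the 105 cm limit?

1458

Ranking by ratio (weekly sales/cm): quinoa pops 37.73, muesli mix 13.76, fruit rings 12.39.
Greedy by ratio would take fruit rings + muesli mix + quinoa pops: 78 cm used, total 1285.
The 38 cm tied up in fruit rings is better spent on cinnamon oats + berry bites — total rises to 1458 (104 cm).
Runner-up cinnamon oats + protein crunch + muesli mix + quinoa pops tops out at 1408.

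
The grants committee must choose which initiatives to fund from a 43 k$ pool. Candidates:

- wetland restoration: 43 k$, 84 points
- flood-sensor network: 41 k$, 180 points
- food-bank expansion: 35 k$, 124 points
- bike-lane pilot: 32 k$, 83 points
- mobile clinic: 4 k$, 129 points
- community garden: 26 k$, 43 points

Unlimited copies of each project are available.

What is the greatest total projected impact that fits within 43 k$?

1290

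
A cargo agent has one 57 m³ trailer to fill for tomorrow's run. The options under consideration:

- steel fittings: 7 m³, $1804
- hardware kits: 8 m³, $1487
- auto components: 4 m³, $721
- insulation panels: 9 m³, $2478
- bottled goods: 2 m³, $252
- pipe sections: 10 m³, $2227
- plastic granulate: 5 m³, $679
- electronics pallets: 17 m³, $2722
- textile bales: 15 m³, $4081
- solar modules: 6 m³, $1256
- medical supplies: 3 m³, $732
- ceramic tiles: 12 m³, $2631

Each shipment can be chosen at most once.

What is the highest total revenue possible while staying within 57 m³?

13953

Density check — insulation panels 275.33, textile bales 272.07, steel fittings 257.71 are the best per m³.
Taking steel fittings + insulation panels + pipe sections + textile bales + medical supplies + ceramic tiles: 56 m³ used, 13953 in revenue.
Runner-up steel fittings + auto components + insulation panels + pipe sections + textile bales + ceramic tiles tops out at 13942.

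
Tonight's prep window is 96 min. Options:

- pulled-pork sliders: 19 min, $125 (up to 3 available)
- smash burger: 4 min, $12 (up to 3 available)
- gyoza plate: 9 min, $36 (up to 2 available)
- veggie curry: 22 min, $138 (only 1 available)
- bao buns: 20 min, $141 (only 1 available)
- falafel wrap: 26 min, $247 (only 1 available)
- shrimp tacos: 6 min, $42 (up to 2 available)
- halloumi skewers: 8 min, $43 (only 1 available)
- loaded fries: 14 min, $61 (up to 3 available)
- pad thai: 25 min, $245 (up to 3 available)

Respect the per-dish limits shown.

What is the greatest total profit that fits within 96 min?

878

A density-first pass picks bao buns + 3×pad thai — 876 at 95 min.
Replace pad thai with falafel wrap: the trade gains 2 net, giving 878 at 96 min.
Every other selection either busts 96 min or exceeds an availability limit or fails to beat 878.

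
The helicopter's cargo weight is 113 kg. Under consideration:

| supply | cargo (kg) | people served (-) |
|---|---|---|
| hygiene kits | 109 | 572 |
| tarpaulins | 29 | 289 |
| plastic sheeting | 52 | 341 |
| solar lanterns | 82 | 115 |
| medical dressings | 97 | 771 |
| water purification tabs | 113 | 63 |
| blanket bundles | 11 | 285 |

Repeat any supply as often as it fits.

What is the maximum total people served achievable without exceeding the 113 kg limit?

Best packing: 10×blanket bundles — 110 kg, 2850 total.

2850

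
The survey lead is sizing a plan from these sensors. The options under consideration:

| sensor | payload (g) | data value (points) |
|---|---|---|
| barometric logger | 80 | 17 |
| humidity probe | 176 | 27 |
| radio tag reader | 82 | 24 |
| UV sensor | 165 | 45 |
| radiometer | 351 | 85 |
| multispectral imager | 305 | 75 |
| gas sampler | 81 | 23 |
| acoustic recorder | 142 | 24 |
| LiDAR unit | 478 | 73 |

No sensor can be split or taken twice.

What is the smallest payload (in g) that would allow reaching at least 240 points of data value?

982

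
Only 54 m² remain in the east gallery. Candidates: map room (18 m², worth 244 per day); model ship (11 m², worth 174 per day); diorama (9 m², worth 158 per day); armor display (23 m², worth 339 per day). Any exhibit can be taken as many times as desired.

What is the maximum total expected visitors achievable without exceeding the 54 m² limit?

948

Taking 6×diorama: 54 m² used, 948 in expected visitors.
No other feasible combination exceeds 948.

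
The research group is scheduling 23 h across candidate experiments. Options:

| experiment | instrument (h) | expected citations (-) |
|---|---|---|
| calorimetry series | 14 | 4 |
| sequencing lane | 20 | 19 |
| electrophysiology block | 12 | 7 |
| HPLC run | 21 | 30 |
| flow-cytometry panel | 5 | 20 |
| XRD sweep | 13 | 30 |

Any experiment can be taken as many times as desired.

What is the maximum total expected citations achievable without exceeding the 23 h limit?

4×flow-cytometry panel uses 20 of the 23 h and totals 80.
No other feasible combination exceeds 80.

80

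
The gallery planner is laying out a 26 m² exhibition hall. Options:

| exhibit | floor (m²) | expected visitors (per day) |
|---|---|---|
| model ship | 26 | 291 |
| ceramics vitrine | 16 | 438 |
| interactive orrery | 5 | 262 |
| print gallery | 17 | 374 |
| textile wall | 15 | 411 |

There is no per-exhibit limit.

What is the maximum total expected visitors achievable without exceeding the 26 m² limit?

1310

5×interactive orrery uses 25 of the 26 m² and totals 1310.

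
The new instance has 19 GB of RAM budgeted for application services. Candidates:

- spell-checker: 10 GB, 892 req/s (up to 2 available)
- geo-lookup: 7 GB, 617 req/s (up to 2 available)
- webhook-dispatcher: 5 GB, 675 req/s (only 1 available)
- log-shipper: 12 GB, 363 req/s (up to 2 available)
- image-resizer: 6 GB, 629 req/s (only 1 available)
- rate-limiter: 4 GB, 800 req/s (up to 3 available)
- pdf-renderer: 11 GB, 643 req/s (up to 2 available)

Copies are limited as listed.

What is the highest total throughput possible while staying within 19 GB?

By throughput per GB: rate-limiter 200.00, webhook-dispatcher 135.00, image-resizer 104.83, spell-checker 89.20 lead.
Best packing: webhook-dispatcher + 3×rate-limiter — 17 GB, 3075 total.
That's the maximum — no swap from here does better than 3075.

3075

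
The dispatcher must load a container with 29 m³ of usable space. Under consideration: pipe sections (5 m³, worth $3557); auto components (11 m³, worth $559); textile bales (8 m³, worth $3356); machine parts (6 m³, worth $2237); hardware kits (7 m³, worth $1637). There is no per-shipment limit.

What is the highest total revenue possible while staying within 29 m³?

By revenue per m³: pipe sections 711.40, textile bales 419.50, machine parts 372.83 lead.
The ratio ordering already packs tightly: 5×pipe sections, 25 m³, 17785.
The spare 4 m³ is too small for any remaining shipment, and no exchange beats 17785.

17785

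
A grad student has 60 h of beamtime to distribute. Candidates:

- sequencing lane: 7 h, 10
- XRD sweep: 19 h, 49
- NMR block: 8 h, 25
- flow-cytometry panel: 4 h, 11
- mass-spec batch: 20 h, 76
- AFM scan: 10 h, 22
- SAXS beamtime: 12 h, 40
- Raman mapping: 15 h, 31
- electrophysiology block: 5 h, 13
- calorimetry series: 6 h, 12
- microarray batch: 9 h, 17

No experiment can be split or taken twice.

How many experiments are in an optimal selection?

Best achievable expected citations is 190.
One optimal bundle: XRD sweep + NMR block + mass-spec batch + SAXS beamtime (59 h).
All optima have 4 experiments.

4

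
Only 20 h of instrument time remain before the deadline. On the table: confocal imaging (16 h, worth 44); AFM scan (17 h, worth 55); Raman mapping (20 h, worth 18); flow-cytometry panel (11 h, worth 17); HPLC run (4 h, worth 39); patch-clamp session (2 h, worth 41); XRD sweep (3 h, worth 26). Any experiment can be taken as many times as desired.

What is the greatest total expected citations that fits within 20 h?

Ranking by ratio (expected citations/h): patch-clamp session 20.50, HPLC run 9.75, XRD sweep 8.67.
Taking 10×patch-clamp session: 20 h used, 410 in expected citations.
Every other selection either busts 20 h or fails to beat 410.

410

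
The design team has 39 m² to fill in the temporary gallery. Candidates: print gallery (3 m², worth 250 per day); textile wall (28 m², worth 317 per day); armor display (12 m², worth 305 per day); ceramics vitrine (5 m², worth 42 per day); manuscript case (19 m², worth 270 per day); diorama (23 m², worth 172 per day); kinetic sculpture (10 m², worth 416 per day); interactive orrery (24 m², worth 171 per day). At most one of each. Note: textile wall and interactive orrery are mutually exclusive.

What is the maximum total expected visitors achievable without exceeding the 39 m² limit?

1013

Print gallery + armor display + ceramics vitrine + kinetic sculpture uses 30 of the 39 m² and totals 1013.
The spare 9 m² is too small for any remaining exhibit, and no feasible exchange beats 1013.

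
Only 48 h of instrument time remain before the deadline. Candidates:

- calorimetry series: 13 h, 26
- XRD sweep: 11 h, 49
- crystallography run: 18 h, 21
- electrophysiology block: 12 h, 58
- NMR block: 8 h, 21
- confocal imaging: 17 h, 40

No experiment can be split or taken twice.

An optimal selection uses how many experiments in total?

4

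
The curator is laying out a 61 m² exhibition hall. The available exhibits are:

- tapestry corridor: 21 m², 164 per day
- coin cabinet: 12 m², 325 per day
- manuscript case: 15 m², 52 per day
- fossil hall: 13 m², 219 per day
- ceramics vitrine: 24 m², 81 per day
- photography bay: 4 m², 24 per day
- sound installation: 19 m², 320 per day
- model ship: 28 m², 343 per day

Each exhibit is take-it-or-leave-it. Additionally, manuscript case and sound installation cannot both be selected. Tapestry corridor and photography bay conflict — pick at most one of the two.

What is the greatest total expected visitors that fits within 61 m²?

Greedy by ratio would take coin cabinet + fossil hall + photography bay + sound installation: 48 m² used, total 888.
Replace fossil hall and photography bay with model ship: the trade gains 100 net, giving 988 at 59 m².

988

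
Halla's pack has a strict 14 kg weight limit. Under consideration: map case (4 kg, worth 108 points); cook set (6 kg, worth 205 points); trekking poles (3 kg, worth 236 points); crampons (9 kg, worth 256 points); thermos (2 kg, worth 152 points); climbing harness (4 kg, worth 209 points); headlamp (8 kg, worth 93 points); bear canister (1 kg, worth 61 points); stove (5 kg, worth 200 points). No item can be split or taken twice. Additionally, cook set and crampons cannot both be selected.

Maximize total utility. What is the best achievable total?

Density check — trekking poles 78.67, thermos 76.00, bear canister 61.00, climbing harness 52.25 are the best per kg.
Greedy by ratio would take map case + trekking poles + thermos + climbing harness + bear canister: 14 kg used, total 766.
Dropping map case and bear canister frees 5 kg; slotting in stove (5 kg) lifts the total to 797 at 14 kg.
The closest alternative, map case + trekking poles + thermos + climbing harness + bear canister, reaches only 766.

797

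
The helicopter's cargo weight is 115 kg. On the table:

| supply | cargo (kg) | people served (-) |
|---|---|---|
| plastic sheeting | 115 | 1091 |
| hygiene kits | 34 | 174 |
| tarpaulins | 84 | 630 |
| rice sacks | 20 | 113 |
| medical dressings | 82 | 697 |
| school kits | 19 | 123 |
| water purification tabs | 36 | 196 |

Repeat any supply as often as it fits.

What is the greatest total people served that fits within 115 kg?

1091

The ratio ordering already packs tightly: plastic sheeting, 115 kg, 1091.
Every other selection either busts 115 kg or fails to beat 1091.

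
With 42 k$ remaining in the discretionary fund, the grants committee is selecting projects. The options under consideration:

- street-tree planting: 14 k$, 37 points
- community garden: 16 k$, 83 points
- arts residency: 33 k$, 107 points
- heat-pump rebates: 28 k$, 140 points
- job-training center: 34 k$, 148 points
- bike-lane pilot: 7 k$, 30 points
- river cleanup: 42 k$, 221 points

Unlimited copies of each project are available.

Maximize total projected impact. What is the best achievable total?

221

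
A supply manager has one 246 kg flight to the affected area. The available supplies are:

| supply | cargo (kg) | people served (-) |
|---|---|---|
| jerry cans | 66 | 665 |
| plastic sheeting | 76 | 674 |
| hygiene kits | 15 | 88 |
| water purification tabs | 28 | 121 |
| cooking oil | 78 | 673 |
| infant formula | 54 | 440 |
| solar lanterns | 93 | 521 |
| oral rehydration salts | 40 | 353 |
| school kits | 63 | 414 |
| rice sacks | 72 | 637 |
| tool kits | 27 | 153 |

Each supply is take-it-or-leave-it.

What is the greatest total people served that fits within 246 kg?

The ratio heuristic lands on jerry cans + plastic sheeting + hygiene kits + rice sacks (2064) but leaves 17 kg idle.
Dropping hygiene kits and rice sacks frees 87 kg; slotting in infant formula + oral rehydration salts (94 kg) lifts the total to 2132 at 236 kg.
Every other selection either busts 246 kg or fails to beat 2132.

2132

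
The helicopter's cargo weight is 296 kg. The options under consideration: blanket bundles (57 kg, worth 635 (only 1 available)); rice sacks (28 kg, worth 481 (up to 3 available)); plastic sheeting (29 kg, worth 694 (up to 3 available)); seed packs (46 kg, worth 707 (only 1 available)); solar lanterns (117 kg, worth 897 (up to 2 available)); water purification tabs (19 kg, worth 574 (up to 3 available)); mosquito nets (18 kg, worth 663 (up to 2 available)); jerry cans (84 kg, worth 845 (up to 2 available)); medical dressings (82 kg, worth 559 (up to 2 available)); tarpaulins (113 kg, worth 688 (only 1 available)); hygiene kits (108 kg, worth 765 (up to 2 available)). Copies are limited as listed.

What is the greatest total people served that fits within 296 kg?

6799

Taking the top-ratio supplies first gives 3×rice sacks + 3×plastic sheeting + 3×water purification tabs + 2×mosquito nets for 6573 (264 kg).
The 28 kg tied up in rice sacks is better spent on seed packs — total rises to 6799 (282 kg).
Nothing else within 296 kg beats 6799.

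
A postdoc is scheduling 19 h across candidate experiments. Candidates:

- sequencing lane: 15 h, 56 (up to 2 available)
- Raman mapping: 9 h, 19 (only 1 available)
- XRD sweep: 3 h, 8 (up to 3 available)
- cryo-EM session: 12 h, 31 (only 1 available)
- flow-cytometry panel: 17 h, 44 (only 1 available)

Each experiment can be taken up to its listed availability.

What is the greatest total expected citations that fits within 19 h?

64

By expected citations per h: sequencing lane 3.73, XRD sweep 2.67, flow-cytometry panel 2.59, cryo-EM session 2.58 lead.
Sequencing lane + XRD sweep uses 18 of the 19 h and totals 64.
Every other selection either busts 19 h or exceeds an availability limit or fails to beat 64.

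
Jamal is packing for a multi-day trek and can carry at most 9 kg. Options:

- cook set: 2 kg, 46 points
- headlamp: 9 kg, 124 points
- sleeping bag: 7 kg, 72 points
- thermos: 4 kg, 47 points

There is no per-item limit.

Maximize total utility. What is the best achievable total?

184

4×cook set uses 8 of the 9 kg and totals 184.
That's the maximum — no swap from here does better than 184.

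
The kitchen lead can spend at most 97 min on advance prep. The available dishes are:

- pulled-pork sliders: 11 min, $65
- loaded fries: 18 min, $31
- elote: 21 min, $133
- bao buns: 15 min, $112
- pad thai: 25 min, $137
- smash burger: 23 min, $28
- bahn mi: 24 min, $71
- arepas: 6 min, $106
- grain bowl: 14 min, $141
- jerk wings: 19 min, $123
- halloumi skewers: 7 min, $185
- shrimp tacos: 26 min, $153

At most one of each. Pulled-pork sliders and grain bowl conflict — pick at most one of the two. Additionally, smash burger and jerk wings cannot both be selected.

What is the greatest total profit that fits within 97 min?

845

Density check — halloumi skewers 26.43, arepas 17.67, grain bowl 10.07, bao buns 7.47 are the best per min.
Pad thai + arepas + grain bowl + jerk wings + halloumi skewers + shrimp tacos uses 97 of the 97 min and totals 845.
That's the maximum — no feasible swap from here does better than 845.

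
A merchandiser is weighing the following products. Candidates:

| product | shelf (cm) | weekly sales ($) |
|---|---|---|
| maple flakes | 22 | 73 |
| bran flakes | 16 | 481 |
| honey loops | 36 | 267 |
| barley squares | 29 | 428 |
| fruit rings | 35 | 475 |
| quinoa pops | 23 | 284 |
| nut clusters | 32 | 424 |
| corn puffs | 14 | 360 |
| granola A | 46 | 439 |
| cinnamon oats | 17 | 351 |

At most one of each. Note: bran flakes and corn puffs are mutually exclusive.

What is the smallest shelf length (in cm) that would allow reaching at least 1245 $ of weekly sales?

62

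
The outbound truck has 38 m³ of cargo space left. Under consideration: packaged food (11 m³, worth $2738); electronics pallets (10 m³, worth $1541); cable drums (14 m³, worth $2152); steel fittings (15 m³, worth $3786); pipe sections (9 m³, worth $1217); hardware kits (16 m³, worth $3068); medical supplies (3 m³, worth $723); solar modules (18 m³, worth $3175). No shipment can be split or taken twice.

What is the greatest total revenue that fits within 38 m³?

8464

Taking packaged food + steel fittings + pipe sections + medical supplies: 38 m³ used, 8464 in revenue.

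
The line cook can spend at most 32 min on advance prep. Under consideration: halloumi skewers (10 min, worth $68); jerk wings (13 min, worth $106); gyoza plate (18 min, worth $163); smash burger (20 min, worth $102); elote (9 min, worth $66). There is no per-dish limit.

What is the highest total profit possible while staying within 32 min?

269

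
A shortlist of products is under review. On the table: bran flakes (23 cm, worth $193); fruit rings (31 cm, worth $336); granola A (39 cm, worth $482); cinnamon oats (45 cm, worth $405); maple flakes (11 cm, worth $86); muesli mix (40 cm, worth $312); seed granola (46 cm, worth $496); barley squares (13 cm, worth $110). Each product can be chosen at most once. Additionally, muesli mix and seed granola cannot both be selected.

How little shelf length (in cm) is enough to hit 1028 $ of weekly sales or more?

96

Minimise cm subject to total weekly sales ≥ 1028.
granola A + maple flakes + seed granola: 1064 weekly sales at 96 cm.
Below 96 cm the best achievable stays under 1028.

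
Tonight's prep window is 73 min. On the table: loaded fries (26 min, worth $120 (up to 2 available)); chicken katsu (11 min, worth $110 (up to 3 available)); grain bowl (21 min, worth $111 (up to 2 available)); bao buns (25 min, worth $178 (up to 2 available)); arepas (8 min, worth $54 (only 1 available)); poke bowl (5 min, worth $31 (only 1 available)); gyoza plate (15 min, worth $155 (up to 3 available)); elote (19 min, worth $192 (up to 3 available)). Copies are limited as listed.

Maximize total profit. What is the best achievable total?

731

Filling by ratio: arepas + 3×gyoza plate + elote for 711, with 1 min left unused.
Dropping arepas and 2×gyoza plate frees 38 min; slotting in 2×elote (38 min) lifts the total to 731 at 72 min.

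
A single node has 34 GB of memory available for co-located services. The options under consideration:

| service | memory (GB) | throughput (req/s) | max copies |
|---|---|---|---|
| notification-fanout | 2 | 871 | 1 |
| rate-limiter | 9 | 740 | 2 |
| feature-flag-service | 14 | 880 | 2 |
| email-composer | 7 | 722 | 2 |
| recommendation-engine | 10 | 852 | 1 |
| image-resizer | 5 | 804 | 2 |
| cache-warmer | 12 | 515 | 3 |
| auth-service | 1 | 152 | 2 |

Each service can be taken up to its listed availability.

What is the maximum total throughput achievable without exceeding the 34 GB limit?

Filling by ratio: notification-fanout + 2×email-composer + 2×image-resizer + 2×auth-service for 4227, with 6 GB left unused.
Dropping 2×email-composer frees 14 GB; slotting in rate-limiter + recommendation-engine (19 GB) lifts the total to 4375 at 33 GB.
That's the maximum — no swap from here does better than 4375.

4375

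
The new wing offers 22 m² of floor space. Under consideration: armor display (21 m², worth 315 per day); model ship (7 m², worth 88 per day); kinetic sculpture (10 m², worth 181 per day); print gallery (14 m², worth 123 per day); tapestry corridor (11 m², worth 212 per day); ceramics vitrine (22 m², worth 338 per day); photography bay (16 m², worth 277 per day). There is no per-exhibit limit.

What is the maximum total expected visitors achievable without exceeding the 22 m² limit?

Best packing: 2×tapestry corridor — 22 m², 424 total.
Every other selection either busts 22 m² or fails to beat 424.

424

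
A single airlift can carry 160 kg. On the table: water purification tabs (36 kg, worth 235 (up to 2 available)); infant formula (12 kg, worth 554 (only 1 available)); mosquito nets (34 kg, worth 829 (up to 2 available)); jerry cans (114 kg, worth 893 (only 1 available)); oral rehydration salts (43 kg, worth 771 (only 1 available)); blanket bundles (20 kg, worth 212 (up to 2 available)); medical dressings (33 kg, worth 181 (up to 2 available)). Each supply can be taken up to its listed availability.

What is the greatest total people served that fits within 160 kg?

Density check — infant formula 46.17, mosquito nets 24.38, oral rehydration salts 17.93 are the best per kg.
Greedy by ratio would take infant formula + 2×mosquito nets + oral rehydration salts + blanket bundles: 143 kg used, total 3195.
Replace blanket bundles with water purification tabs: the trade gains 23 net, giving 3218 at 159 kg.
Nothing else within 160 kg beats 3218.

3218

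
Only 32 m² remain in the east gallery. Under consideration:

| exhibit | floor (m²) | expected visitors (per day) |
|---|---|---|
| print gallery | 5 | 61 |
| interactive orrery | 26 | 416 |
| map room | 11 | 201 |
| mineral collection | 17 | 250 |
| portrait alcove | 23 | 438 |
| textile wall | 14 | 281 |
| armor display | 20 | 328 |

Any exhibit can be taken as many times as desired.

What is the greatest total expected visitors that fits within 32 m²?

562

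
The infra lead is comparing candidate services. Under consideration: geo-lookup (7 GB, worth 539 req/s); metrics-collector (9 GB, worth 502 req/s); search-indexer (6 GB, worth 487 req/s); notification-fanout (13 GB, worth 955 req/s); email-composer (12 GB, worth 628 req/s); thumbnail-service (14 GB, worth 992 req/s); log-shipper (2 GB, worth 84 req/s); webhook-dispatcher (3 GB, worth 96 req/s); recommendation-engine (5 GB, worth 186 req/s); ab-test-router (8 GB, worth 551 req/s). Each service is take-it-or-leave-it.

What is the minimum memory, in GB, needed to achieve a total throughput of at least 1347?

Need the lightest bundle worth ≥ 1347.
search-indexer + notification-fanout: 1442 throughput at 19 GB.
Below 19 GB the best achievable stays under 1347.

19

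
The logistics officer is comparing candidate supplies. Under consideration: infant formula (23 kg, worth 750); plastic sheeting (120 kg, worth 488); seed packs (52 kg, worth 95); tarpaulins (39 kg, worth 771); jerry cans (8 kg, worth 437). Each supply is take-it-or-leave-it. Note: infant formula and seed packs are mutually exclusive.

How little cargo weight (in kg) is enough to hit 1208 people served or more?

Look for the lowest-cargo combination reaching 1208.
tarpaulins + jerry cans: 1208 people served at 47 kg.
No combination under 47 kg hits 1208.

47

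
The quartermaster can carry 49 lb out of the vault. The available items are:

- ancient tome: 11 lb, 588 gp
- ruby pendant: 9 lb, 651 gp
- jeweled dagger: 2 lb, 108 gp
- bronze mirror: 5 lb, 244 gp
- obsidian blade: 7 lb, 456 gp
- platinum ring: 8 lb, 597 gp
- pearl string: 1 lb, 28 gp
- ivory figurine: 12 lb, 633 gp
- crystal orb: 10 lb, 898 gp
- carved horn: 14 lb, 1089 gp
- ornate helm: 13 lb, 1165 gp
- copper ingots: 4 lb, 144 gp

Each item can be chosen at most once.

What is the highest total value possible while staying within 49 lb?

The ratio heuristic lands on jeweled dagger + platinum ring + pearl string + crystal orb + carved horn + ornate helm (3885) but leaves 1 lb idle.
Replace platinum ring with ruby pendant: the trade gains 54 net, giving 3939 at 49 lb.

3939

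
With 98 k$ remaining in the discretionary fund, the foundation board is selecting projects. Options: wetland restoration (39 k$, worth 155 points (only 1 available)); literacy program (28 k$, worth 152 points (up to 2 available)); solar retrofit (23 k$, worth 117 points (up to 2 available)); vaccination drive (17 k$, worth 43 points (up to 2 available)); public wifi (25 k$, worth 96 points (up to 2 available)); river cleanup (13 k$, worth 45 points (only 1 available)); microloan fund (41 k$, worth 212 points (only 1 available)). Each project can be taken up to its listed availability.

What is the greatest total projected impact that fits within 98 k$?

516

Taking 2×literacy program + microloan fund: 97 k$ used, 516 in projected impact.
The spare 1 k$ is too small for any remaining project, and no exchange beats 516.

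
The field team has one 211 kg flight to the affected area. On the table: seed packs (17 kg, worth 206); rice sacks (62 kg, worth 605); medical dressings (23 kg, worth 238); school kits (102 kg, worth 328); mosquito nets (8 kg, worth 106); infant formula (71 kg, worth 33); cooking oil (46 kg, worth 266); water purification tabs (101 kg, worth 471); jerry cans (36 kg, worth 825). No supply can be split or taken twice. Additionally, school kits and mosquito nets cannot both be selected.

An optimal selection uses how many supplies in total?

The maximum people served within 211 kg is 2246.
One optimal bundle: seed packs + rice sacks + medical dressings + mosquito nets + cooking oil + jerry cans (192 kg).
Every optimal selection uses 6 supplies.

6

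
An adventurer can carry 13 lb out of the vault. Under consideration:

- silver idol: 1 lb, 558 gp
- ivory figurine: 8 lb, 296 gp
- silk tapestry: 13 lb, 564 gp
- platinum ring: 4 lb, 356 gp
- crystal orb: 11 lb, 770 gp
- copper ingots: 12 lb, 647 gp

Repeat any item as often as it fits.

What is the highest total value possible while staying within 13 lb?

Best packing: 13×silver idol — 13 lb, 7254 total.

7254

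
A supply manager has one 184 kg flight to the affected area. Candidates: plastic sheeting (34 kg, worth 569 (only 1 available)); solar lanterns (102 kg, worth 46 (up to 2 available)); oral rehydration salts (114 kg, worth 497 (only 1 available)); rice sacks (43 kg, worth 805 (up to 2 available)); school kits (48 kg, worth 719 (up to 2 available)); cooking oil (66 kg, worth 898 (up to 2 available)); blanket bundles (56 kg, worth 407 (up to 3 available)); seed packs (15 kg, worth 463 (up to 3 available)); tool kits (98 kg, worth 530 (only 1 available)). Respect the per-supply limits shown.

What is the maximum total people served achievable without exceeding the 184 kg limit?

A density-first pass picks plastic sheeting + 2×rice sacks + 3×seed packs — 3568 at 165 kg.
Dropping plastic sheeting frees 34 kg; slotting in school kits (48 kg) lifts the total to 3718 at 179 kg.

3718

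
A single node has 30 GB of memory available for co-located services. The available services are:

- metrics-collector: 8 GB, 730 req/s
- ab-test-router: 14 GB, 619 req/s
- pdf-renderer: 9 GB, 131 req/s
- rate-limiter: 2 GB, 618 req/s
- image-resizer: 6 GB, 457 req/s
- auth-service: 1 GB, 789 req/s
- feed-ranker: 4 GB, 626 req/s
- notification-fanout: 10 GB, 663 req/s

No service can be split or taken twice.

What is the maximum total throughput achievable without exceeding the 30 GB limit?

A density-first pass picks metrics-collector + pdf-renderer + rate-limiter + image-resizer + auth-service + feed-ranker — 3351 at 30 GB.
The 15 GB tied up in pdf-renderer and image-resizer is better spent on notification-fanout — total rises to 3426 (25 GB).
Nothing else within 30 GB beats 3426.

3426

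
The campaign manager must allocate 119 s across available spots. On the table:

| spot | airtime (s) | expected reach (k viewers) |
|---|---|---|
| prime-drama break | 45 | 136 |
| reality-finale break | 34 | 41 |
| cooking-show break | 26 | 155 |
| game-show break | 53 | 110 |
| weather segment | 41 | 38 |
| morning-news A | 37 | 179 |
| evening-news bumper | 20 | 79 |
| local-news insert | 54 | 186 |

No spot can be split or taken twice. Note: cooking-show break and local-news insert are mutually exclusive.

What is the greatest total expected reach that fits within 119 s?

470

Density check — cooking-show break 5.96, morning-news A 4.84, evening-news bumper 3.95, local-news insert 3.44 are the best per s.
A density-first pass picks reality-finale break + cooking-show break + morning-news A + evening-news bumper — 454 at 117 s.
Replace reality-finale break and evening-news bumper with prime-drama break: the trade gains 16 net, giving 470 at 108 s.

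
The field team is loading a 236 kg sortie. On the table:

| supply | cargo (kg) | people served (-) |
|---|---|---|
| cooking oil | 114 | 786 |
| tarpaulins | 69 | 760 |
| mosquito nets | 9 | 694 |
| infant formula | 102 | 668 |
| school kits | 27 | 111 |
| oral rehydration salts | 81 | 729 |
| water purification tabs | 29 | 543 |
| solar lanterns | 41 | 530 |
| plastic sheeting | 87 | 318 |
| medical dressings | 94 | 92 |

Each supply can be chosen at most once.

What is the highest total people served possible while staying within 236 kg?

By people served per kg: mosquito nets 77.11, water purification tabs 18.72, solar lanterns 12.93 lead.
The ratio ordering already packs tightly: tarpaulins + mosquito nets + oral rehydration salts + water purification tabs + solar lanterns, 229 kg, 3256.

3256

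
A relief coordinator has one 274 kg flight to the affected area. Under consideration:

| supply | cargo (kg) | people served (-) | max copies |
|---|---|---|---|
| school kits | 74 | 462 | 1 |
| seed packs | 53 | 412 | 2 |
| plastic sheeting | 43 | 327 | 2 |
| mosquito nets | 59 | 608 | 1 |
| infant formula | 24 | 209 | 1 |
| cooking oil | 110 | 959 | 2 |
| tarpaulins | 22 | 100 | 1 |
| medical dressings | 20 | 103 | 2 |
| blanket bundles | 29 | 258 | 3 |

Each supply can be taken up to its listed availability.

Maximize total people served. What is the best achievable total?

2410

Filling by ratio: mosquito nets + cooking oil + 3×blanket bundles for 2341, with 18 kg left unused.
Dropping blanket bundles frees 29 kg; slotting in plastic sheeting (43 kg) lifts the total to 2410 at 270 kg.
Every other selection either busts 274 kg or exceeds an availability limit or fails to beat 2410.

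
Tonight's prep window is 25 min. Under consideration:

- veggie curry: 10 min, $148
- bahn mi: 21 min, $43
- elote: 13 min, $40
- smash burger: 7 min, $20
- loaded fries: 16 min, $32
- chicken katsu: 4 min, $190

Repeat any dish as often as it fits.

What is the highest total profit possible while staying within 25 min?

6×chicken katsu uses 24 of the 25 min and totals 1140.
Every other selection either busts 25 min or fails to beat 1140.

1140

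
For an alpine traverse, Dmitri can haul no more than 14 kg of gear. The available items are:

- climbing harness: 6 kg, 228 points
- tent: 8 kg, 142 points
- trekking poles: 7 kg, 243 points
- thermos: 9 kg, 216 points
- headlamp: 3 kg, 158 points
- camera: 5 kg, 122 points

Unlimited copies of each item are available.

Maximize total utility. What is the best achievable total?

632

4×headlamp uses 12 of the 14 kg and totals 632.
Nothing else within 14 kg beats 632.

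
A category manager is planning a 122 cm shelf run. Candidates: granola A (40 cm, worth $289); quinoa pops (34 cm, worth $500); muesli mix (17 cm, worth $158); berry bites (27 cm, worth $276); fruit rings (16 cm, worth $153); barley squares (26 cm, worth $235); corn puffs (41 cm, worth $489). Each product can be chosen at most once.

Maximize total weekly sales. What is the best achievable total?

Filling by ratio: quinoa pops + berry bites + fruit rings + corn puffs for 1418, with 4 cm left unused.
Replace fruit rings with muesli mix: the trade gains 5 net, giving 1423 at 119 cm.
The closest alternative, quinoa pops + berry bites + fruit rings + corn puffs, reaches only 1418.

1423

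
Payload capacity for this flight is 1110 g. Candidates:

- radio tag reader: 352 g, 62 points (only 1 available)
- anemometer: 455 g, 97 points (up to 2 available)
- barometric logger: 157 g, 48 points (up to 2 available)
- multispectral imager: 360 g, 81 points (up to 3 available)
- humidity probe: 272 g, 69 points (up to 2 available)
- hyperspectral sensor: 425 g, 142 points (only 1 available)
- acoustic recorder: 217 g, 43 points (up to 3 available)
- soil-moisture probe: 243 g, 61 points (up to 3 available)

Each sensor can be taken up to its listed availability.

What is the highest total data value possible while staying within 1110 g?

320

A density-first pass picks 2×barometric logger + humidity probe + hyperspectral sensor — 307 at 1011 g.
The 157 g tied up in barometric logger is better spent on soil-moisture probe — total rises to 320 (1097 g).
Nothing else within 1110 g beats 320.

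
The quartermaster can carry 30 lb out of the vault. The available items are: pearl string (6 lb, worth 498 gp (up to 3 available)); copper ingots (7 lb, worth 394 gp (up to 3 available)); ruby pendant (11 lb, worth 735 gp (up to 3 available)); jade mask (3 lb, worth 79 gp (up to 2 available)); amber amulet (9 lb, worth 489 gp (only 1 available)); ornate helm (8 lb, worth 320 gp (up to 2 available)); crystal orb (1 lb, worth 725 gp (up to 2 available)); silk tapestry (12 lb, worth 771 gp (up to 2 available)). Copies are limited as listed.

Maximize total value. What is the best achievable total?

3433

Greedy by ratio would take 3×pearl string + copper ingots + jade mask + 2×crystal orb: 30 lb used, total 3417.
Replace copper ingots and jade mask with amber amulet: the trade gains 16 net, giving 3433 at 29 lb.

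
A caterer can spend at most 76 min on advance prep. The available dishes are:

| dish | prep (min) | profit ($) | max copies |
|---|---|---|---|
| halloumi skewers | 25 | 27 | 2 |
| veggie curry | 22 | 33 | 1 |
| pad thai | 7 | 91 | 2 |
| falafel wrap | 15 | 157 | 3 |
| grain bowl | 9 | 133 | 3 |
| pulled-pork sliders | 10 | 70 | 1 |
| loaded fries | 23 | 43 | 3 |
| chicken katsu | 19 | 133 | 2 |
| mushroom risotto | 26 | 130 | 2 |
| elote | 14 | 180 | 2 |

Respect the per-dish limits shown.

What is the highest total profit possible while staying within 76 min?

965

Filling by ratio: 2×pad thai + 3×grain bowl + 2×elote for 941, with 7 min left unused.
Replace grain bowl with falafel wrap: the trade gains 24 net, giving 965 at 75 min.
That's the maximum — no swap from here does better than 965.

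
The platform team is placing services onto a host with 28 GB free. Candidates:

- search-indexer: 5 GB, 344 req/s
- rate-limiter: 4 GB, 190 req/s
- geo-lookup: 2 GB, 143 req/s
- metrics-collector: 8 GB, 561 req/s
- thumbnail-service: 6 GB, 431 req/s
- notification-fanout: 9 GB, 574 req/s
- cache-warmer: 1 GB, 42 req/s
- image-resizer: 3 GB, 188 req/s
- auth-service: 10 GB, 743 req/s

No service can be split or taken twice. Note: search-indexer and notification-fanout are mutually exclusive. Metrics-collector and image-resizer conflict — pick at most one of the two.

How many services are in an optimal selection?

Best achievable throughput is 1936.
One optimal bundle: thumbnail-service + notification-fanout + image-resizer + auth-service (28 GB).
Every optimal selection uses 4 services.

4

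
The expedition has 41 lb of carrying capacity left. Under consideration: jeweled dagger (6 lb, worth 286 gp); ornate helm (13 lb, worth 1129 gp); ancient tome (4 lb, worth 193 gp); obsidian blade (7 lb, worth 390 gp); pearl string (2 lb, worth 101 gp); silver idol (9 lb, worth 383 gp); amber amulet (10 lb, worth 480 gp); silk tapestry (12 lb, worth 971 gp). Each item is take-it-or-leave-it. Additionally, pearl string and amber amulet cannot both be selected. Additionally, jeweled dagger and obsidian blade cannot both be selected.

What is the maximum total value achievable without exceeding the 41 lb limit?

2873

A density-first pass picks ornate helm + ancient tome + obsidian blade + pearl string + silk tapestry — 2784 at 38 lb.
Replace ancient tome and pearl string with silver idol: the trade gains 89 net, giving 2873 at 41 lb.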